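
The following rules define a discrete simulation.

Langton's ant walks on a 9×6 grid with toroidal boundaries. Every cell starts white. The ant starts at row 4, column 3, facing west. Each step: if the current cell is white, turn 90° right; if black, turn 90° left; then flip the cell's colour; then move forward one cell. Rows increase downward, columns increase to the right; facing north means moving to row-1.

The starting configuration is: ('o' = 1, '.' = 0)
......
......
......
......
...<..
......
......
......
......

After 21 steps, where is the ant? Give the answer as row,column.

7,5

gen 0: ......
......
......
......
...<..
......
......
......
......
gen 1: ......
......
......
...^..
...o..
......
......
......
......
gen 2: ......
......
......
...o>.
...o..
......
......
......
......
gen 3: ......
......
......
...oo.
...ov.
......
......
......
......
gen 4: ......
......
......
...oo.
...<o.
......
......
......
......
gen 5: ......
......
......
...oo.
....o.
...v..
......
......
......
gen 6: ......
......
......
...oo.
....o.
..<o..
......
......
......
gen 7: ......
......
......
...oo.
..^.o.
..oo..
......
......
......
gen 8: ......
......
......
...oo.
..o>o.
..oo..
......
......
......
gen 9: ......
......
......
...oo.
..ooo.
..ov..
......
......
......
gen 10: ......
......
......
...oo.
..ooo.
..o.>.
......
......
......
gen 11: ......
......
......
...oo.
..ooo.
..o.o.
....v.
......
......
gen 12: ......
......
......
...oo.
..ooo.
..o.o.
...<o.
......
......
gen 13: ......
......
......
...oo.
..ooo.
..o^o.
...oo.
......
......
gen 14: ......
......
......
...oo.
..ooo.
..oo>.
...oo.
......
......
gen 15: ......
......
......
...oo.
..oo^.
..oo..
...oo.
......
......
gen 16: ......
......
......
...oo.
..o<..
..oo..
...oo.
......
......
gen 17: ......
......
......
...oo.
..o...
..ov..
...oo.
......
......
gen 18: ......
......
......
...oo.
..o...
..o.>.
...oo.
......
......
gen 19: ......
......
......
...oo.
..o...
..o.o.
...ov.
......
......
gen 20: ......
......
......
...oo.
..o...
..o.o.
...o.>
......
......
gen 21: ......
......
......
...oo.
..o...
..o.o.
...o.o
.....v
......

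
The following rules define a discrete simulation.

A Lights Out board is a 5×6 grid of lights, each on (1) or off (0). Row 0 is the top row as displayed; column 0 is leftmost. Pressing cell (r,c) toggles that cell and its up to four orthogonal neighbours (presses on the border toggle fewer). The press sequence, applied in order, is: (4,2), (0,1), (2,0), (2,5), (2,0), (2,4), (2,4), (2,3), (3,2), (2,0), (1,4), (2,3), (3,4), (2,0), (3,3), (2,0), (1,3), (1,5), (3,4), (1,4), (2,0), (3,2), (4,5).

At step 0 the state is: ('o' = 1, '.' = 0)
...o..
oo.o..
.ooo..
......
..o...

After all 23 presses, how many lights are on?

15

[0] ...o..
oo.o..
.ooo..
......
..o...
[1] ...o..
oo.o..
.ooo..
..o...
.o.o..
[2] oooo..
o..o..
.ooo..
..o...
.o.o..
[3] oooo..
...o..
o.oo..
o.o...
.o.o..
[4] oooo..
...o.o
o.oooo
o.o..o
.o.o..
[5] oooo..
o..o.o
.ooooo
..o..o
.o.o..
[6] oooo..
o..ooo
.oo...
..o.oo
.o.o..
[7] oooo..
o..o.o
.ooooo
..o..o
.o.o..
[8] oooo..
o....o
.o...o
..oo.o
.o.o..
[9] oooo..
o....o
.oo..o
.o...o
.ooo..
[10] oooo..
.....o
o.o..o
oo...o
.ooo..
[11] ooooo.
...oo.
o.o.oo
oo...o
.ooo..
[12] ooooo.
....o.
o..o.o
oo.o.o
.ooo..
[13] ooooo.
....o.
o..ooo
oo..o.
.oooo.
[14] ooooo.
o...o.
.o.ooo
.o..o.
.oooo.
[15] ooooo.
o...o.
.o..oo
.ooo..
.oo.o.
[16] ooooo.
....o.
o...oo
oooo..
.oo.o.
[17] ooo.o.
..oo..
o..ooo
oooo..
.oo.o.
[18] ooo.oo
..oooo
o..oo.
oooo..
.oo.o.
[19] ooo.oo
..oooo
o..o..
ooo.oo
.oo...
[20] ooo..o
..o...
o..oo.
ooo.oo
.oo...
[21] ooo..o
o.o...
.o.oo.
.oo.oo
.oo...
[22] ooo..o
o.o...
.oooo.
...ooo
.o....
[23] ooo..o
o.o...
.oooo.
...oo.
.o..oo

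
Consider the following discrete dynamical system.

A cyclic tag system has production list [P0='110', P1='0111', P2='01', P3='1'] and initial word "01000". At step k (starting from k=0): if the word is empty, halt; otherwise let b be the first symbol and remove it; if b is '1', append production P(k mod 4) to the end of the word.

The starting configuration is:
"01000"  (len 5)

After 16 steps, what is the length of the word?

t=0: "01000"  (len 5)
t=1: "1000"  (len 4)
t=2: "0000111"  (len 7)
t=3: "000111"  (len 6)
t=4: "00111"  (len 5)
t=5: "0111"  (len 4)
t=6: "111"  (len 3)
t=7: "1101"  (len 4)
t=8: "1011"  (len 4)
t=9: "011110"  (len 6)
t=10: "11110"  (len 5)
t=11: "111001"  (len 6)
t=12: "110011"  (len 6)
t=13: "10011110"  (len 8)
t=14: "00111100111"  (len 11)
t=15: "0111100111"  (len 10)
t=16: "111100111"  (len 9)

9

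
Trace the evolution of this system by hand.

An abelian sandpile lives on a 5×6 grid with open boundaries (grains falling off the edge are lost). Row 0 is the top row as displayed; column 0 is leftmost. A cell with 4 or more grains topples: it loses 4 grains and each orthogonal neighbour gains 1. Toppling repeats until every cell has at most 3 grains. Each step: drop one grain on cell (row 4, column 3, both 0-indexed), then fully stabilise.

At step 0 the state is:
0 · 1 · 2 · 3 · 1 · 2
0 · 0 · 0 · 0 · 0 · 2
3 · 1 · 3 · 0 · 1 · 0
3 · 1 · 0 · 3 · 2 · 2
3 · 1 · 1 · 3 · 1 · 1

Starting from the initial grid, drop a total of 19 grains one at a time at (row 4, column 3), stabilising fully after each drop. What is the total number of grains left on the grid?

gen 0: 0 · 1 · 2 · 3 · 1 · 2
0 · 0 · 0 · 0 · 0 · 2
3 · 1 · 3 · 0 · 1 · 0
3 · 1 · 0 · 3 · 2 · 2
3 · 1 · 1 · 3 · 1 · 1
gen 1: 0 · 1 · 2 · 3 · 1 · 2
0 · 0 · 0 · 0 · 0 · 2
3 · 1 · 3 · 1 · 1 · 0
3 · 1 · 1 · 0 · 3 · 2
3 · 1 · 2 · 1 · 2 · 1
gen 2: 0 · 1 · 2 · 3 · 1 · 2
0 · 0 · 0 · 0 · 0 · 2
3 · 1 · 3 · 1 · 1 · 0
3 · 1 · 1 · 0 · 3 · 2
3 · 1 · 2 · 2 · 2 · 1
gen 3: 0 · 1 · 2 · 3 · 1 · 2
0 · 0 · 0 · 0 · 0 · 2
3 · 1 · 3 · 1 · 1 · 0
3 · 1 · 1 · 0 · 3 · 2
3 · 1 · 2 · 3 · 2 · 1
gen 4: 0 · 1 · 2 · 3 · 1 · 2
0 · 0 · 0 · 0 · 0 · 2
3 · 1 · 3 · 1 · 1 · 0
3 · 1 · 1 · 1 · 3 · 2
3 · 1 · 3 · 0 · 3 · 1
gen 5: 0 · 1 · 2 · 3 · 1 · 2
0 · 0 · 0 · 0 · 0 · 2
3 · 1 · 3 · 1 · 1 · 0
3 · 1 · 1 · 1 · 3 · 2
3 · 1 · 3 · 1 · 3 · 1
gen 6: 0 · 1 · 2 · 3 · 1 · 2
0 · 0 · 0 · 0 · 0 · 2
3 · 1 · 3 · 1 · 1 · 0
3 · 1 · 1 · 1 · 3 · 2
3 · 1 · 3 · 2 · 3 · 1
gen 7: 0 · 1 · 2 · 3 · 1 · 2
0 · 0 · 0 · 0 · 0 · 2
3 · 1 · 3 · 1 · 1 · 0
3 · 1 · 1 · 1 · 3 · 2
3 · 1 · 3 · 3 · 3 · 1
gen 8: 0 · 1 · 2 · 3 · 1 · 2
0 · 0 · 0 · 0 · 0 · 2
3 · 1 · 3 · 1 · 2 · 0
3 · 1 · 2 · 3 · 0 · 3
3 · 2 · 0 · 2 · 1 · 2
gen 9: 0 · 1 · 2 · 3 · 1 · 2
0 · 0 · 0 · 0 · 0 · 2
3 · 1 · 3 · 1 · 2 · 0
3 · 1 · 2 · 3 · 0 · 3
3 · 2 · 0 · 3 · 1 · 2
gen 10: 0 · 1 · 2 · 3 · 1 · 2
0 · 0 · 0 · 0 · 0 · 2
3 · 1 · 3 · 2 · 2 · 0
3 · 1 · 3 · 0 · 1 · 3
3 · 2 · 1 · 1 · 2 · 2
gen 11: 0 · 1 · 2 · 3 · 1 · 2
0 · 0 · 0 · 0 · 0 · 2
3 · 1 · 3 · 2 · 2 · 0
3 · 1 · 3 · 0 · 1 · 3
3 · 2 · 1 · 2 · 2 · 2
gen 12: 0 · 1 · 2 · 3 · 1 · 2
0 · 0 · 0 · 0 · 0 · 2
3 · 1 · 3 · 2 · 2 · 0
3 · 1 · 3 · 0 · 1 · 3
3 · 2 · 1 · 3 · 2 · 2
gen 13: 0 · 1 · 2 · 3 · 1 · 2
0 · 0 · 0 · 0 · 0 · 2
3 · 1 · 3 · 2 · 2 · 0
3 · 1 · 3 · 1 · 1 · 3
3 · 2 · 2 · 0 · 3 · 2
gen 14: 0 · 1 · 2 · 3 · 1 · 2
0 · 0 · 0 · 0 · 0 · 2
3 · 1 · 3 · 2 · 2 · 0
3 · 1 · 3 · 1 · 1 · 3
3 · 2 · 2 · 1 · 3 · 2
gen 15: 0 · 1 · 2 · 3 · 1 · 2
0 · 0 · 0 · 0 · 0 · 2
3 · 1 · 3 · 2 · 2 · 0
3 · 1 · 3 · 1 · 1 · 3
3 · 2 · 2 · 2 · 3 · 2
gen 16: 0 · 1 · 2 · 3 · 1 · 2
0 · 0 · 0 · 0 · 0 · 2
3 · 1 · 3 · 2 · 2 · 0
3 · 1 · 3 · 1 · 1 · 3
3 · 2 · 2 · 3 · 3 · 2
gen 17: 0 · 1 · 2 · 3 · 1 · 2
0 · 0 · 0 · 0 · 0 · 2
3 · 1 · 3 · 2 · 2 · 0
3 · 1 · 3 · 2 · 2 · 3
3 · 2 · 3 · 1 · 0 · 3
gen 18: 0 · 1 · 2 · 3 · 1 · 2
0 · 0 · 0 · 0 · 0 · 2
3 · 1 · 3 · 2 · 2 · 0
3 · 1 · 3 · 2 · 2 · 3
3 · 2 · 3 · 2 · 0 · 3
gen 19: 0 · 1 · 2 · 3 · 1 · 2
0 · 0 · 0 · 0 · 0 · 2
3 · 1 · 3 · 2 · 2 · 0
3 · 1 · 3 · 2 · 2 · 3
3 · 2 · 3 · 3 · 0 · 3

50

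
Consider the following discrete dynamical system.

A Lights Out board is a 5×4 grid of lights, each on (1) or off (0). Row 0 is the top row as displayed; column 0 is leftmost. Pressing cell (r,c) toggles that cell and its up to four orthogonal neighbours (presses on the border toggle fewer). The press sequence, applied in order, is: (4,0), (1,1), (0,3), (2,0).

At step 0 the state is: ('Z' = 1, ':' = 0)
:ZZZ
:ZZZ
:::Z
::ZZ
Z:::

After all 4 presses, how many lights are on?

t=0: :ZZZ
:ZZZ
:::Z
::ZZ
Z:::
t=1: :ZZZ
:ZZZ
:::Z
Z:ZZ
:Z::
t=2: ::ZZ
Z::Z
:Z:Z
Z:ZZ
:Z::
t=3: ::::
Z:::
:Z:Z
Z:ZZ
:Z::
t=4: ::::
::::
Z::Z
::ZZ
:Z::

5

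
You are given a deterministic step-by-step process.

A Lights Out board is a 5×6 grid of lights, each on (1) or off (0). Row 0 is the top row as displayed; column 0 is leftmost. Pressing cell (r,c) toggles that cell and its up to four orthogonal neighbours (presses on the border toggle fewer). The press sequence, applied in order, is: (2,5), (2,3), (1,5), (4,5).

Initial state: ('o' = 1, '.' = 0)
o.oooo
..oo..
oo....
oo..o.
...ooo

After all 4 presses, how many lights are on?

15

step 0: o.oooo
..oo..
oo....
oo..o.
...ooo
step 1: o.oooo
..oo.o
oo..oo
oo..oo
...ooo
step 2: o.oooo
..o..o
oooo.o
oo.ooo
...ooo
step 3: o.ooo.
..o.o.
oooo..
oo.ooo
...ooo
step 4: o.ooo.
..o.o.
oooo..
oo.oo.
...o..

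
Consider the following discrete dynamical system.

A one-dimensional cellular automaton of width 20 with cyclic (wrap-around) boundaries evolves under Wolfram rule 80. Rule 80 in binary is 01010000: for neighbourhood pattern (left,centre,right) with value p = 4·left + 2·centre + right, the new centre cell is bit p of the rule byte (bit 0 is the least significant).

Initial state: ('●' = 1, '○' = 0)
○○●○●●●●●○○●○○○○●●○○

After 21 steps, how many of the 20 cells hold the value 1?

0) ○○●○●●●●●○○●○○○○●●○○
1) ○○○○○○○○●●○○●○○○○●●○
2) ○○○○○○○○○●●○○●○○○○●●
3) ●○○○○○○○○○●●○○●○○○○●
4) ●●○○○○○○○○○●●○○●○○○○
5) ○●●○○○○○○○○○●●○○●○○○
6) ○○●●○○○○○○○○○●●○○●○○
7) ○○○●●○○○○○○○○○●●○○●○
8) ○○○○●●○○○○○○○○○●●○○●
9) ●○○○○●●○○○○○○○○○●●○○
10) ○●○○○○●●○○○○○○○○○●●○
11) ○○●○○○○●●○○○○○○○○○●●
12) ●○○●○○○○●●○○○○○○○○○●
13) ●●○○●○○○○●●○○○○○○○○○
14) ○●●○○●○○○○●●○○○○○○○○
15) ○○●●○○●○○○○●●○○○○○○○
16) ○○○●●○○●○○○○●●○○○○○○
17) ○○○○●●○○●○○○○●●○○○○○
18) ○○○○○●●○○●○○○○●●○○○○
19) ○○○○○○●●○○●○○○○●●○○○
20) ○○○○○○○●●○○●○○○○●●○○
21) ○○○○○○○○●●○○●○○○○●●○

5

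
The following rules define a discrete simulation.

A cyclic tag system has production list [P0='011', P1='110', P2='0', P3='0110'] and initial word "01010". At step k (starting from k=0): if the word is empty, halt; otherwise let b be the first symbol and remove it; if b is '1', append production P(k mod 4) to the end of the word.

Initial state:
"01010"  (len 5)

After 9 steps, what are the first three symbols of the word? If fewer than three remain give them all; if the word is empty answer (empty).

[0] "01010"  (len 5)
[1] "1010"  (len 4)
[2] "010110"  (len 6)
[3] "10110"  (len 5)
[4] "01100110"  (len 8)
[5] "1100110"  (len 7)
[6] "100110110"  (len 9)
[7] "001101100"  (len 9)
[8] "01101100"  (len 8)
[9] "1101100"  (len 7)

110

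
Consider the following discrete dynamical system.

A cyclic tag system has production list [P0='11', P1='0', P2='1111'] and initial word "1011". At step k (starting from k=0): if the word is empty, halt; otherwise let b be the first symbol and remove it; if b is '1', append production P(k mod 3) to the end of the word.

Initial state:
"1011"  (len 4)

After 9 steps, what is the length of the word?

15

k=0  "1011"  (len 4)
k=1  "01111"  (len 5)
k=2  "1111"  (len 4)
k=3  "1111111"  (len 7)
k=4  "11111111"  (len 8)
k=5  "11111110"  (len 8)
k=6  "11111101111"  (len 11)
k=7  "111110111111"  (len 12)
k=8  "111101111110"  (len 12)
k=9  "111011111101111"  (len 15)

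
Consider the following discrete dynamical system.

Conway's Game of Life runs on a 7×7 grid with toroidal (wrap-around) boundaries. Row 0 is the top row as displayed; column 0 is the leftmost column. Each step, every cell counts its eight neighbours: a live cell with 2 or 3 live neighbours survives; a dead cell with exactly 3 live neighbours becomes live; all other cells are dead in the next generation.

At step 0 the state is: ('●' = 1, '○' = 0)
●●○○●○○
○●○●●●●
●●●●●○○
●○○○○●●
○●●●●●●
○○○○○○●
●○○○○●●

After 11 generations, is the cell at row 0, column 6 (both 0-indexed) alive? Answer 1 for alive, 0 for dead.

1

0) ●●○○●○○
○●○●●●●
●●●●●○○
●○○○○●●
○●●●●●●
○○○○○○●
●○○○○●●
1) ○●●●○○○
○○○○○○●
○○○○○○○
○○○○○○○
○●●●●○○
○●●●○○○
○●○○○●○
2) ●●●○○○○
○○●○○○○
○○○○○○○
○○●●○○○
○●○○●○○
●○○○○○○
●○○○●○○
3) ●○●●○○○
○○●○○○○
○○●●○○○
○○●●○○○
○●●●○○○
●●○○○○○
●○○○○○●
4) ●○●●○○●
○○○○○○○
○●○○○○○
○○○○●○○
●○○●○○○
○○○○○○●
○○●○○○●
5) ●●●●○○●
●●●○○○○
○○○○○○○
○○○○○○○
○○○○○○○
●○○○○○●
○●●●○●●
6) ○○○○●●○
○○○●○○●
○●○○○○○
○○○○○○○
○○○○○○○
●●●○○●●
○○○●●●○
7) ○○○○○○●
○○○○●●○
○○○○○○○
○○○○○○○
●●○○○○●
●●●●○●●
●●●●○○○
8) ●●●●●●●
○○○○○●○
○○○○○○○
●○○○○○○
○○○○○●○
○○○●●●○
○○○●●●○
9) ●●●○○○○
●●●●○●○
○○○○○○○
○○○○○○○
○○○○○●●
○○○●○○●
●●○○○○○
10) ○○○●○○○
●○○●○○●
○●●○○○○
○○○○○○○
○○○○○●●
○○○○○●●
○○○○○○●
11) ●○○○○○●
●●○●○○○
●●●○○○○
○○○○○○○
○○○○○●●
●○○○○○○
○○○○○●●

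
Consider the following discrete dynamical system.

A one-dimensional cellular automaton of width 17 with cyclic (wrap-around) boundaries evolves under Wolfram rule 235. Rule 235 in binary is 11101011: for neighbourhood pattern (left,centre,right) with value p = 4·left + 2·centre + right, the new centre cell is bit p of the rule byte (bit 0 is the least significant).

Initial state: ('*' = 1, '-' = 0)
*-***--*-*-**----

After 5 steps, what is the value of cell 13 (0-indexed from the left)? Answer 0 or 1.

t=0: *-***--*-*-**----
t=1: -****-*-*-***-***
t=2: ******-*-********
t=3: *******-*********
t=4: *****************
t=5: *****************

1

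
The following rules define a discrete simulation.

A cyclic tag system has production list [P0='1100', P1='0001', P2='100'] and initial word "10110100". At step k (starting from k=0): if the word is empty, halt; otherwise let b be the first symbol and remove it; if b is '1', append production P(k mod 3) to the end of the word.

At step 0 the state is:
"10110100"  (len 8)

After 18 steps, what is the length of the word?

23

0) "10110100"  (len 8)
1) "01101001100"  (len 11)
2) "1101001100"  (len 10)
3) "101001100100"  (len 12)
4) "010011001001100"  (len 15)
5) "10011001001100"  (len 14)
6) "0011001001100100"  (len 16)
7) "011001001100100"  (len 15)
8) "11001001100100"  (len 14)
9) "1001001100100100"  (len 16)
10) "0010011001001001100"  (len 19)
11) "010011001001001100"  (len 18)
12) "10011001001001100"  (len 17)
13) "00110010010011001100"  (len 20)
14) "0110010010011001100"  (len 19)
15) "110010010011001100"  (len 18)
16) "100100100110011001100"  (len 21)
17) "001001001100110011000001"  (len 24)
18) "01001001100110011000001"  (len 23)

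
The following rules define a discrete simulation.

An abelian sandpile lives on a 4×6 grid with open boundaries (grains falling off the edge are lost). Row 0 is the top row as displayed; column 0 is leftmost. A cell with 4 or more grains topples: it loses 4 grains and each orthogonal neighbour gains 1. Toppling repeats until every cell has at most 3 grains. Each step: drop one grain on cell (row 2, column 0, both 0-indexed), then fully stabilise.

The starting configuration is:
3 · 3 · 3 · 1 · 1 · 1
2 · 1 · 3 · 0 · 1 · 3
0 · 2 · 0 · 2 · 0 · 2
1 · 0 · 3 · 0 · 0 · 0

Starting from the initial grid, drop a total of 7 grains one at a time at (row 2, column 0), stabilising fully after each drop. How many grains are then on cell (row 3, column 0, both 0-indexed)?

2

[0] 3 · 3 · 3 · 1 · 1 · 1
2 · 1 · 3 · 0 · 1 · 3
0 · 2 · 0 · 2 · 0 · 2
1 · 0 · 3 · 0 · 0 · 0
[1] 3 · 3 · 3 · 1 · 1 · 1
2 · 1 · 3 · 0 · 1 · 3
1 · 2 · 0 · 2 · 0 · 2
1 · 0 · 3 · 0 · 0 · 0
[2] 3 · 3 · 3 · 1 · 1 · 1
2 · 1 · 3 · 0 · 1 · 3
2 · 2 · 0 · 2 · 0 · 2
1 · 0 · 3 · 0 · 0 · 0
[3] 3 · 3 · 3 · 1 · 1 · 1
2 · 1 · 3 · 0 · 1 · 3
3 · 2 · 0 · 2 · 0 · 2
1 · 0 · 3 · 0 · 0 · 0
[4] 3 · 3 · 3 · 1 · 1 · 1
3 · 1 · 3 · 0 · 1 · 3
0 · 3 · 0 · 2 · 0 · 2
2 · 0 · 3 · 0 · 0 · 0
[5] 3 · 3 · 3 · 1 · 1 · 1
3 · 1 · 3 · 0 · 1 · 3
1 · 3 · 0 · 2 · 0 · 2
2 · 0 · 3 · 0 · 0 · 0
[6] 3 · 3 · 3 · 1 · 1 · 1
3 · 1 · 3 · 0 · 1 · 3
2 · 3 · 0 · 2 · 0 · 2
2 · 0 · 3 · 0 · 0 · 0
[7] 3 · 3 · 3 · 1 · 1 · 1
3 · 1 · 3 · 0 · 1 · 3
3 · 3 · 0 · 2 · 0 · 2
2 · 0 · 3 · 0 · 0 · 0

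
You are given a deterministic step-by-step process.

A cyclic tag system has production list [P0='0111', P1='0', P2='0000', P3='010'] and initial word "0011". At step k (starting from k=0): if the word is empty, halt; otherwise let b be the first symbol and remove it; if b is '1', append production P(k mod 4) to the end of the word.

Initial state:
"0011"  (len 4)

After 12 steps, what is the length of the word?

step 0: "0011"  (len 4)
step 1: "011"  (len 3)
step 2: "11"  (len 2)
step 3: "10000"  (len 5)
step 4: "0000010"  (len 7)
step 5: "000010"  (len 6)
step 6: "00010"  (len 5)
step 7: "0010"  (len 4)
step 8: "010"  (len 3)
step 9: "10"  (len 2)
step 10: "00"  (len 2)
step 11: "0"  (len 1)
step 12: (halted — word empty)

0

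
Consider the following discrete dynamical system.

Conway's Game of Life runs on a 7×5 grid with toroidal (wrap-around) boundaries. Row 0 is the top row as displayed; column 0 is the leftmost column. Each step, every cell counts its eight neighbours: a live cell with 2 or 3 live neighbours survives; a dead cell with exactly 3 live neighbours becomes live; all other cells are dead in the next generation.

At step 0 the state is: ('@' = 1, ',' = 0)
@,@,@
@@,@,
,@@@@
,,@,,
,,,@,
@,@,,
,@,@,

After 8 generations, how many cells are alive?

[0] @,@,@
@@,@,
,@@@@
,,@,,
,,,@,
@,@,,
,@,@,
[1] ,,,,,
,,,,,
,,,,@
,@,,@
,@@@,
,@@@@
,,,@,
[2] ,,,,,
,,,,,
@,,,,
,@,,@
,,,,,
@@,,@
,,,@@
[3] ,,,,,
,,,,,
@,,,,
@,,,,
,@,,@
@,,@@
,,,@@
[4] ,,,,,
,,,,,
,,,,,
@@,,@
,@,@,
,,@,,
@,,@,
[5] ,,,,,
,,,,,
@,,,,
@@@,@
,@,@@
,@@@@
,,,,,
[6] ,,,,,
,,,,,
@,,,@
,,@,,
,,,,,
,@,,@
,,@@,
[7] ,,,,,
,,,,,
,,,,,
,,,,,
,,,,,
,,@@,
,,@@,
[8] ,,,,,
,,,,,
,,,,,
,,,,,
,,,,,
,,@@,
,,@@,

4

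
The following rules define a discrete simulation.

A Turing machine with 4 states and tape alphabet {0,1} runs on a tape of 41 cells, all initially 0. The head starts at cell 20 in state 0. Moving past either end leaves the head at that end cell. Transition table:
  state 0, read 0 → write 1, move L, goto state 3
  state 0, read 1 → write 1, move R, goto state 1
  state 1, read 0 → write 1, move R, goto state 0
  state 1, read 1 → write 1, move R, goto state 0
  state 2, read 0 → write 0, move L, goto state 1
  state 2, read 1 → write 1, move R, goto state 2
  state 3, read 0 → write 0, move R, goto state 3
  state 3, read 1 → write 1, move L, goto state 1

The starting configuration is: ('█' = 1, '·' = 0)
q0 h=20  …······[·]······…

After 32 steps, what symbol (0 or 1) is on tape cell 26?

0) q0 h=20  …······[·]······…
1) q3 h=19  …······[·]█·····…
2) q3 h=20  …······[█]······…
3) q1 h=19  …······[·]█·····…
4) q0 h=20  …·····█[█]······…
5) q1 h=21  …····██[·]······…
6) q0 h=22  …···███[·]······…
7) q3 h=21  …····██[█]█·····…
8) q1 h=20  …·····█[█]██····…
9) q0 h=21  …····██[█]█·····…
10) q1 h=22  …···███[█]······…
11) q0 h=23  …··████[·]······…
12) q3 h=22  …···███[█]█·····…
13) q1 h=21  …····██[█]██····…
14) q0 h=22  …···███[█]█·····…
15) q1 h=23  …··████[█]······…
16) q0 h=24  …·█████[·]······…
17) q3 h=23  …··████[█]█·····…
18) q1 h=22  …···███[█]██····…
19) q0 h=23  …··████[█]█·····…
20) q1 h=24  …·█████[█]······…
21) q0 h=25  …██████[·]······…
22) q3 h=24  …·█████[█]█·····…
23) q1 h=23  …··████[█]██····…
24) q0 h=24  …·█████[█]█·····…
25) q1 h=25  …██████[█]······…
26) q0 h=26  …██████[·]······…
27) q3 h=25  …██████[█]█·····…
28) q1 h=24  …·█████[█]██····…
29) q0 h=25  …██████[█]█·····…
30) q1 h=26  …██████[█]······…
31) q0 h=27  …██████[·]······…
32) q3 h=26  …██████[█]█·····…

1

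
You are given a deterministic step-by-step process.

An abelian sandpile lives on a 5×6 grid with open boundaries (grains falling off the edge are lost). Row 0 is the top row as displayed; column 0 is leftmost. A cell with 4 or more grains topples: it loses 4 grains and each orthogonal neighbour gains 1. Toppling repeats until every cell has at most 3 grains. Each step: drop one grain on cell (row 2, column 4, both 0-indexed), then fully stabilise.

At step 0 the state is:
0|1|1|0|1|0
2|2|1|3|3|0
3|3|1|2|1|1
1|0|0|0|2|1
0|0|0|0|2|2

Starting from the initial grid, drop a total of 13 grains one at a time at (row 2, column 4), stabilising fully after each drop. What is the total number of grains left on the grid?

0) 0|1|1|0|1|0
2|2|1|3|3|0
3|3|1|2|1|1
1|0|0|0|2|1
0|0|0|0|2|2
1) 0|1|1|0|1|0
2|2|1|3|3|0
3|3|1|2|2|1
1|0|0|0|2|1
0|0|0|0|2|2
2) 0|1|1|0|1|0
2|2|1|3|3|0
3|3|1|2|3|1
1|0|0|0|2|1
0|0|0|0|2|2
3) 0|1|1|1|2|0
2|2|2|1|1|1
3|3|2|0|2|2
1|0|0|1|3|1
0|0|0|0|2|2
4) 0|1|1|1|2|0
2|2|2|1|1|1
3|3|2|0|3|2
1|0|0|1|3|1
0|0|0|0|2|2
5) 0|1|1|1|2|0
2|2|2|1|2|1
3|3|2|1|1|3
1|0|0|2|0|2
0|0|0|0|3|2
6) 0|1|1|1|2|0
2|2|2|1|2|1
3|3|2|1|2|3
1|0|0|2|0|2
0|0|0|0|3|2
7) 0|1|1|1|2|0
2|2|2|1|2|1
3|3|2|1|3|3
1|0|0|2|0|2
0|0|0|0|3|2
8) 0|1|1|1|2|0
2|2|2|1|3|2
3|3|2|2|1|0
1|0|0|2|1|3
0|0|0|0|3|2
9) 0|1|1|1|2|0
2|2|2|1|3|2
3|3|2|2|2|0
1|0|0|2|1|3
0|0|0|0|3|2
10) 0|1|1|1|2|0
2|2|2|1|3|2
3|3|2|2|3|0
1|0|0|2|1|3
0|0|0|0|3|2
11) 0|1|1|1|3|0
2|2|2|2|0|3
3|3|2|3|1|1
1|0|0|2|2|3
0|0|0|0|3|2
12) 0|1|1|1|3|0
2|2|2|2|0|3
3|3|2|3|2|1
1|0|0|2|2|3
0|0|0|0|3|2
13) 0|1|1|1|3|0
2|2|2|2|0|3
3|3|2|3|3|1
1|0|0|2|2|3
0|0|0|0|3|2

45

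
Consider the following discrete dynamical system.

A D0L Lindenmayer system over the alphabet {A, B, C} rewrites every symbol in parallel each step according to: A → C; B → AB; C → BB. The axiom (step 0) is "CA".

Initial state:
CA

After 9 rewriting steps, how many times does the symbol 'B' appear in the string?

gen 0: CA
gen 1: BBC
gen 2: ABABBB
gen 3: CABCABABAB
gen 4: BBCABBBCABCABCAB
gen 5: ABABBBCABABABBBCABBBCABBBCAB
gen 6: CABCABABABBBCABCABCABABABBBCABABABBBCABABABBBCAB
gen 7: BBCABBBCABCABCABABABBBCABBBCABBBCABCABCABABABBBCABCABCABABABBBCABCABCABABABBBCAB
gen 8: ABABBBCABABABBBCABBBCABBBCABCABCABABABBBCABABABBBCABABABBB…BABBBCABBBCABBBCABCABCABABABBBCABBBCABBBCABCABCABABABBBCAB  (len 136)
gen 9: CABCABABABBBCABCABCABABABBBCABABABBBCABABABBBCABBBCABBBCAB…CABCABABABBBCABABABBBCABABABBBCABBBCABBBCABCABCABABABBBCAB  (len 232)

120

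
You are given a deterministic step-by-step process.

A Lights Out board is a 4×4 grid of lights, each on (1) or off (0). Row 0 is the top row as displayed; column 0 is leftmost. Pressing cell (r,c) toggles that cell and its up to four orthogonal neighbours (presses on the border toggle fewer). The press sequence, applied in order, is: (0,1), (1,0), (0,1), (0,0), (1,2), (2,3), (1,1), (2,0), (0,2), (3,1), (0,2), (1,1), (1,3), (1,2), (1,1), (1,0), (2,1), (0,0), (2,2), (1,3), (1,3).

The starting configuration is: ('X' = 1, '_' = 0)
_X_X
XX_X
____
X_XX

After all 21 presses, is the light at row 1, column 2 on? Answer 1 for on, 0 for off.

[0] _X_X
XX_X
____
X_XX
[1] X_XX
X__X
____
X_XX
[2] __XX
_X_X
X___
X_XX
[3] XX_X
___X
X___
X_XX
[4] ___X
X__X
X___
X_XX
[5] __XX
XXX_
X_X_
X_XX
[6] __XX
XXXX
X__X
X_X_
[7] _XXX
___X
XX_X
X_X_
[8] _XXX
X__X
___X
__X_
[9] ____
X_XX
___X
__X_
[10] ____
X_XX
_X_X
XX__
[11] _XXX
X__X
_X_X
XX__
[12] __XX
_XXX
___X
XX__
[13] __X_
_X__
____
XX__
[14] ____
__XX
__X_
XX__
[15] _X__
XX_X
_XX_
XX__
[16] XX__
___X
XXX_
XX__
[17] XX__
_X_X
____
X___
[18] ____
XX_X
____
X___
[19] ____
XXXX
_XXX
X_X_
[20] ___X
XX__
_XX_
X_X_
[21] ____
XXXX
_XXX
X_X_

1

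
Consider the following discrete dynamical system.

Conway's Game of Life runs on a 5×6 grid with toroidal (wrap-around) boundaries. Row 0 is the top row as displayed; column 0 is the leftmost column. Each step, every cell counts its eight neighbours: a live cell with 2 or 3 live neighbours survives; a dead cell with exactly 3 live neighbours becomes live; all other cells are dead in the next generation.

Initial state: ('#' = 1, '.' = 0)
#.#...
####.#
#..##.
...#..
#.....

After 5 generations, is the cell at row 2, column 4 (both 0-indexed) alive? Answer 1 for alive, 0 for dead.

0

step 0: #.#...
####.#
#..##.
...#..
#.....
step 1: ..##..
......
#.....
...###
.#....
step 2: ..#...
......
....##
#...##
......
step 3: ......
......
#...#.
#...#.
.....#
step 4: ......
......
......
#...#.
.....#
step 5: ......
......
......
.....#
.....#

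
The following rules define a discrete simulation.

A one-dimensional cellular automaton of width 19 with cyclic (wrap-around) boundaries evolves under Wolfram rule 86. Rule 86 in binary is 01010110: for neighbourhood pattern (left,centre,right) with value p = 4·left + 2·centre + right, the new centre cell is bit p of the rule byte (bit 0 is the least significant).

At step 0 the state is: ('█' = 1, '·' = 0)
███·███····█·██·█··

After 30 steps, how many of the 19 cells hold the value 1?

8

gen 0: ███·███····█·██·█··
gen 1: ··█···██··██··█·███
gen 2: ████·█·███·████···█
gen 3: ···█·█···█····██·█·
gen 4: ··██·██·███··█·█·██
gen 5: ██·█··█···████·█··█
gen 6: ·█·█████·█···█·███·
gen 7: ██·····█·██·██···██
gen 8: ·██···██··█··██·█··
gen 9: █·██·█·██████·█·██·
gen 10: █··█·█······█·█··█·
gen 11: ████·██····██·████·
gen 12: ···█··██··█·█····█·
gen 13: ··████·████·██··███
gen 14: ██···█····█··███··█
gen 15: ·██·███··████··███·
gen 16: █·█···███···███··██
gen 17: █·██·█··██·█··███··
gen 18: █··█·███·█·███··███
gen 19: ████···█·█···███···
gen 20: ···██·██·██·█··██·█
gen 21: █·█·█··█··█·███·█·█
gen 22: █·█·███████···█·█··
gen 23: █·█·······██·██·███
gen 24: █·██·····█·█··█····
gen 25: █··██···██·█████··█
gen 26: ███·██·█·█·····███·
gen 27: ··█··█·█·██···█··█·
gen 28: ·█████·█··██·██████
gen 29: ·····█·███·█······█
gen 30: █···██···█·██····██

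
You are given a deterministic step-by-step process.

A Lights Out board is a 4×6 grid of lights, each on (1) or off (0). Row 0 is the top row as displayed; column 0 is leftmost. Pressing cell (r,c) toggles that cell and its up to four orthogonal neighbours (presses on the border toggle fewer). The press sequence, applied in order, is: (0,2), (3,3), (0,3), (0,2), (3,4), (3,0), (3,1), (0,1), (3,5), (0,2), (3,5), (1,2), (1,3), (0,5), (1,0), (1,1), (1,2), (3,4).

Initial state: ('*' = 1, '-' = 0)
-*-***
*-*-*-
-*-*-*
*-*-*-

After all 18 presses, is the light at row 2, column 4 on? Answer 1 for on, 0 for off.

0) -*-***
*-*-*-
-*-*-*
*-*-*-
1) --*-**
*---*-
-*-*-*
*-*-*-
2) --*-**
*---*-
-*---*
*--*--
3) ---*-*
*--**-
-*---*
*--*--
4) -**--*
*-***-
-*---*
*--*--
5) -**--*
*-***-
-*--**
*---**
6) -**--*
*-***-
**--**
-*--**
7) -**--*
*-***-
*---**
*-*-**
8) *----*
*****-
*---**
*-*-**
9) *----*
*****-
*---*-
*-*---
10) ****-*
**-**-
*---*-
*-*---
11) ****-*
**-**-
*---**
*-*-**
12) **-*-*
*-*-*-
*-*-**
*-*-**
13) **---*
*--*--
*-****
*-*-**
14) **--*-
*--*-*
*-****
*-*-**
15) -*--*-
-*-*-*
--****
*-*-**
16) ----*-
*-**-*
-*****
*-*-**
17) --*-*-
**---*
-*-***
*-*-**
18) --*-*-
**---*
-*-*-*
*-**--

0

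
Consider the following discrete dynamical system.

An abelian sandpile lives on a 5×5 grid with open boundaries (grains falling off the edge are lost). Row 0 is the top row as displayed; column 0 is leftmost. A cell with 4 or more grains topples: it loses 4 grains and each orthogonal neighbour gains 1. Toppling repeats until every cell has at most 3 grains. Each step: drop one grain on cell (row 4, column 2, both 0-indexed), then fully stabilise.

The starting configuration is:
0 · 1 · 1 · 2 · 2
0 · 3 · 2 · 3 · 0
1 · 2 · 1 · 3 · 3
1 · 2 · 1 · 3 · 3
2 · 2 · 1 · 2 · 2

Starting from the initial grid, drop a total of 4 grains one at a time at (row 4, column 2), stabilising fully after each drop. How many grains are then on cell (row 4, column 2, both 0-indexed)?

step 0: 0 · 1 · 1 · 2 · 2
0 · 3 · 2 · 3 · 0
1 · 2 · 1 · 3 · 3
1 · 2 · 1 · 3 · 3
2 · 2 · 1 · 2 · 2
step 1: 0 · 1 · 1 · 2 · 2
0 · 3 · 2 · 3 · 0
1 · 2 · 1 · 3 · 3
1 · 2 · 1 · 3 · 3
2 · 2 · 2 · 2 · 2
step 2: 0 · 1 · 1 · 2 · 2
0 · 3 · 2 · 3 · 0
1 · 2 · 1 · 3 · 3
1 · 2 · 1 · 3 · 3
2 · 2 · 3 · 2 · 2
step 3: 0 · 1 · 1 · 2 · 2
0 · 3 · 2 · 3 · 0
1 · 2 · 1 · 3 · 3
1 · 2 · 2 · 3 · 3
2 · 3 · 0 · 3 · 2
step 4: 0 · 1 · 1 · 2 · 2
0 · 3 · 2 · 3 · 0
1 · 2 · 1 · 3 · 3
1 · 2 · 2 · 3 · 3
2 · 3 · 1 · 3 · 2

1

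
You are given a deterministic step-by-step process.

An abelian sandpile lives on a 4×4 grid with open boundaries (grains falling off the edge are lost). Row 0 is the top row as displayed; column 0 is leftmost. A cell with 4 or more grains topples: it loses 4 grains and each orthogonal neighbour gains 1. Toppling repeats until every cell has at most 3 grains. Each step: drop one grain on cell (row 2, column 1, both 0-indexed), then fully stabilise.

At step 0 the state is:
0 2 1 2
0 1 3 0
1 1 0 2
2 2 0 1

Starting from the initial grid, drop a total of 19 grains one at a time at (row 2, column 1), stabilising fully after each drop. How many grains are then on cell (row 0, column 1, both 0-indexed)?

k=0  0 2 1 2
0 1 3 0
1 1 0 2
2 2 0 1
k=1  0 2 1 2
0 1 3 0
1 2 0 2
2 2 0 1
k=2  0 2 1 2
0 1 3 0
1 3 0 2
2 2 0 1
k=3  0 2 1 2
0 2 3 0
2 0 1 2
2 3 0 1
k=4  0 2 1 2
0 2 3 0
2 1 1 2
2 3 0 1
k=5  0 2 1 2
0 2 3 0
2 2 1 2
2 3 0 1
k=6  0 2 1 2
0 2 3 0
2 3 1 2
2 3 0 1
k=7  0 2 1 2
0 3 3 0
3 1 2 2
3 0 1 1
k=8  0 2 1 2
0 3 3 0
3 2 2 2
3 0 1 1
k=9  0 2 1 2
0 3 3 0
3 3 2 2
3 0 1 1
k=10  0 3 2 2
2 1 1 1
1 3 0 3
0 2 2 1
k=11  0 3 2 2
2 2 1 1
2 0 1 3
0 3 2 1
k=12  0 3 2 2
2 2 1 1
2 1 1 3
0 3 2 1
k=13  0 3 2 2
2 2 1 1
2 2 1 3
0 3 2 1
k=14  0 3 2 2
2 2 1 1
2 3 1 3
0 3 2 1
k=15  0 3 2 2
2 3 1 1
3 1 2 3
1 0 3 1
k=16  0 3 2 2
2 3 1 1
3 2 2 3
1 0 3 1
k=17  0 3 2 2
2 3 1 1
3 3 2 3
1 0 3 1
k=18  2 0 3 2
0 2 2 1
1 2 3 3
2 1 3 1
k=19  2 0 3 2
0 2 2 1
1 3 3 3
2 1 3 1

0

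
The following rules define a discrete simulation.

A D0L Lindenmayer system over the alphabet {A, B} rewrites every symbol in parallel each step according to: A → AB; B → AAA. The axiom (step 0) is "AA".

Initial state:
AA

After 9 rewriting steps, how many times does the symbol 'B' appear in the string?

1016

t=0: AA
t=1: ABAB
t=2: ABAAAABAAA
t=3: ABAAAABABABABAAAABABAB
t=4: ABAAAABABABABAAAABAAAABAAAABAAAABABABABAAAABAAAABAAA
t=5: ABAAAABABABABAAAABAAAABAAAABAAAABABABABAAAABABABABAAAABABABABAAAABABABABAAAABAAAABAAAABAAAABABABABAAAABABABABAAAABABAB
t=6: ABAAAABABABABAAAABAAAABAAAABAAAABABABABAAAABABABABAAAABABA…AABAAAABAAAABABABABAAAABAAAABAAAABAAAABABABABAAAABAAAABAAA  (len 274)
t=7: ABAAAABABABABAAAABAAAABAAAABAAAABABABABAAAABABABABAAAABABA…BAAAABABABABAAAABAAAABAAAABAAAABABABABAAAABABABABAAAABABAB  (len 628)
t=8: ABAAAABABABABAAAABAAAABAAAABAAAABABABABAAAABABABABAAAABABA…AABAAAABAAAABABABABAAAABAAAABAAAABAAAABABABABAAAABAAAABAAA  (len 1450)
t=9: ABAAAABABABABAAAABAAAABAAAABAAAABABABABAAAABABABABAAAABABA…BAAAABABABABAAAABAAAABAAAABAAAABABABABAAAABABABABAAAABABAB  (len 3334)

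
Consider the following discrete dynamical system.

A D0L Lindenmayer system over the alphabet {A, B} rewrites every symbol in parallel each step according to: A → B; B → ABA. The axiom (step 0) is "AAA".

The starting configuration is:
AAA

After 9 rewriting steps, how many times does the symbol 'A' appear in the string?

510

[0] AAA
[1] BBB
[2] ABAABAABA
[3] BABABBABABBABAB
[4] ABABABABABAABABABABABAABABABABABA
[5] BABABABABABABABABABABBABABABABABABABABABABBABABABABABABABABABAB
[6] ABABABABABABABABABABABABABABABABABABABABABAABABABABABABABA…ABABABABABABABAABABABABABABABABABABABABABABABABABABABABABA  (len 129)
[7] BABABABABABABABABABABABABABABABABABABABABABABABABABABABABA…ABABABABABABABABABABABABABABABABABABABABABABABABABABABABAB  (len 255)
[8] ABABABABABABABABABABABABABABABABABABABABABABABABABABABABAB…BABABABABABABABABABABABABABABABABABABABABABABABABABABABABA  (len 513)
[9] BABABABABABABABABABABABABABABABABABABABABABABABABABABABABA…ABABABABABABABABABABABABABABABABABABABABABABABABABABABABAB  (len 1023)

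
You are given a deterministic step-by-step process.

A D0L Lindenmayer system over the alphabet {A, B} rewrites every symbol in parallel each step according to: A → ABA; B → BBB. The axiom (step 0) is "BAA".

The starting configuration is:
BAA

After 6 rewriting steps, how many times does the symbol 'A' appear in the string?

128

gen 0: BAA
gen 1: BBBABAABA
gen 2: BBBBBBBBBABABBBABAABABBBABA
gen 3: BBBBBBBBBBBBBBBBBBBBBBBBBBBABABBBABABBBBBBBBBABABBBABAABABBBABABBBBBBBBBABABBBABA
gen 4: BBBBBBBBBBBBBBBBBBBBBBBBBBBBBBBBBBBBBBBBBBBBBBBBBBBBBBBBBB…BABABBBBBBBBBBBBBBBBBBBBBBBBBBBABABBBABABBBBBBBBBABABBBABA  (len 243)
gen 5: BBBBBBBBBBBBBBBBBBBBBBBBBBBBBBBBBBBBBBBBBBBBBBBBBBBBBBBBBB…BABABBBBBBBBBBBBBBBBBBBBBBBBBBBABABBBABABBBBBBBBBABABBBABA  (len 729)
gen 6: BBBBBBBBBBBBBBBBBBBBBBBBBBBBBBBBBBBBBBBBBBBBBBBBBBBBBBBBBB…BABABBBBBBBBBBBBBBBBBBBBBBBBBBBABABBBABABBBBBBBBBABABBBABA  (len 2187)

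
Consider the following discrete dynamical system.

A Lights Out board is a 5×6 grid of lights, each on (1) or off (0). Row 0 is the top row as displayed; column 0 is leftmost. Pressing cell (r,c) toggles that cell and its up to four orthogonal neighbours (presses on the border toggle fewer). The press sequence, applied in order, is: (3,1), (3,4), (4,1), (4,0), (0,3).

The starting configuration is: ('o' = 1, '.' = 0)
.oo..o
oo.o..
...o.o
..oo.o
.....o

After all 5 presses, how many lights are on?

15

k=0  .oo..o
oo.o..
...o.o
..oo.o
.....o
k=1  .oo..o
oo.o..
.o.o.o
oo.o.o
.o...o
k=2  .oo..o
oo.o..
.o.ooo
oo..o.
.o..oo
k=3  .oo..o
oo.o..
.o.ooo
o...o.
o.o.oo
k=4  .oo..o
oo.o..
.o.ooo
....o.
.oo.oo
k=5  .o.ooo
oo....
.o.ooo
....o.
.oo.oo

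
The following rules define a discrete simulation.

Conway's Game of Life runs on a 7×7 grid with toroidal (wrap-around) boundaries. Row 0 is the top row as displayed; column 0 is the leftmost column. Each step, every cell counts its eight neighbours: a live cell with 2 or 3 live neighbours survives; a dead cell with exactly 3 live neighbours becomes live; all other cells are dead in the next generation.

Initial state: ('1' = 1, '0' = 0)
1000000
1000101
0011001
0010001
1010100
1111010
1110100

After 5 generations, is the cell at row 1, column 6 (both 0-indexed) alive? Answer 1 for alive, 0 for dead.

0

0) 1000000
1000101
0011001
0010001
1010100
1111010
1110100
1) 0001010
1101011
0111001
1010011
1000110
0000010
0000100
2) 1011010
0101010
0001000
0010000
1100100
0000011
0000110
3) 0111010
0101001
0001100
0111000
1100011
1000001
0001000
4) 1101000
1100010
1100100
0101011
0000010
0100010
1101101
5) 0001010
0000100
0000100
0110011
1010010
0110010
0001111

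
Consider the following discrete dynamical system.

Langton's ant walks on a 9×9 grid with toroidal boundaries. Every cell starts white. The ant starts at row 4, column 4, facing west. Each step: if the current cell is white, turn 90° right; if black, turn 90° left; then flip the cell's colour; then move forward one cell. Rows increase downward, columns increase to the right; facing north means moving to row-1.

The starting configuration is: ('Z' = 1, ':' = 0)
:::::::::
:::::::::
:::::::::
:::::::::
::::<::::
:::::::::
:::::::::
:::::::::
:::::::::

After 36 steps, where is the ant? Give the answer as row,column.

[0] :::::::::
:::::::::
:::::::::
:::::::::
::::<::::
:::::::::
:::::::::
:::::::::
:::::::::
[1] :::::::::
:::::::::
:::::::::
::::^::::
::::Z::::
:::::::::
:::::::::
:::::::::
:::::::::
[2] :::::::::
:::::::::
:::::::::
::::Z>:::
::::Z::::
:::::::::
:::::::::
:::::::::
:::::::::
[3] :::::::::
:::::::::
:::::::::
::::ZZ:::
::::Zv:::
:::::::::
:::::::::
:::::::::
:::::::::
[4] :::::::::
:::::::::
:::::::::
::::ZZ:::
::::<Z:::
:::::::::
:::::::::
:::::::::
:::::::::
[5] :::::::::
:::::::::
:::::::::
::::ZZ:::
:::::Z:::
::::v::::
:::::::::
:::::::::
:::::::::
[6] :::::::::
:::::::::
:::::::::
::::ZZ:::
:::::Z:::
:::<Z::::
:::::::::
:::::::::
:::::::::
[7] :::::::::
:::::::::
:::::::::
::::ZZ:::
:::^:Z:::
:::ZZ::::
:::::::::
:::::::::
:::::::::
[8] :::::::::
:::::::::
:::::::::
::::ZZ:::
:::Z>Z:::
:::ZZ::::
:::::::::
:::::::::
:::::::::
[9] :::::::::
:::::::::
:::::::::
::::ZZ:::
:::ZZZ:::
:::Zv::::
:::::::::
:::::::::
:::::::::
[10] :::::::::
:::::::::
:::::::::
::::ZZ:::
:::ZZZ:::
:::Z:>:::
:::::::::
:::::::::
:::::::::
[11] :::::::::
:::::::::
:::::::::
::::ZZ:::
:::ZZZ:::
:::Z:Z:::
:::::v:::
:::::::::
:::::::::
[12] :::::::::
:::::::::
:::::::::
::::ZZ:::
:::ZZZ:::
:::Z:Z:::
::::<Z:::
:::::::::
:::::::::
[13] :::::::::
:::::::::
:::::::::
::::ZZ:::
:::ZZZ:::
:::Z^Z:::
::::ZZ:::
:::::::::
:::::::::
[14] :::::::::
:::::::::
:::::::::
::::ZZ:::
:::ZZZ:::
:::ZZ>:::
::::ZZ:::
:::::::::
:::::::::
[15] :::::::::
:::::::::
:::::::::
::::ZZ:::
:::ZZ^:::
:::ZZ::::
::::ZZ:::
:::::::::
:::::::::
[16] :::::::::
:::::::::
:::::::::
::::ZZ:::
:::Z<::::
:::ZZ::::
::::ZZ:::
:::::::::
:::::::::
[17] :::::::::
:::::::::
:::::::::
::::ZZ:::
:::Z:::::
:::Zv::::
::::ZZ:::
:::::::::
:::::::::
[18] :::::::::
:::::::::
:::::::::
::::ZZ:::
:::Z:::::
:::Z:>:::
::::ZZ:::
:::::::::
:::::::::
[19] :::::::::
:::::::::
:::::::::
::::ZZ:::
:::Z:::::
:::Z:Z:::
::::Zv:::
:::::::::
:::::::::
[20] :::::::::
:::::::::
:::::::::
::::ZZ:::
:::Z:::::
:::Z:Z:::
::::Z:>::
:::::::::
:::::::::
[21] :::::::::
:::::::::
:::::::::
::::ZZ:::
:::Z:::::
:::Z:Z:::
::::Z:Z::
::::::v::
:::::::::
[22] :::::::::
:::::::::
:::::::::
::::ZZ:::
:::Z:::::
:::Z:Z:::
::::Z:Z::
:::::<Z::
:::::::::
[23] :::::::::
:::::::::
:::::::::
::::ZZ:::
:::Z:::::
:::Z:Z:::
::::Z^Z::
:::::ZZ::
:::::::::
[24] :::::::::
:::::::::
:::::::::
::::ZZ:::
:::Z:::::
:::Z:Z:::
::::ZZ>::
:::::ZZ::
:::::::::
[25] :::::::::
:::::::::
:::::::::
::::ZZ:::
:::Z:::::
:::Z:Z^::
::::ZZ:::
:::::ZZ::
:::::::::
[26] :::::::::
:::::::::
:::::::::
::::ZZ:::
:::Z:::::
:::Z:ZZ>:
::::ZZ:::
:::::ZZ::
:::::::::
[27] :::::::::
:::::::::
:::::::::
::::ZZ:::
:::Z:::::
:::Z:ZZZ:
::::ZZ:v:
:::::ZZ::
:::::::::
[28] :::::::::
:::::::::
:::::::::
::::ZZ:::
:::Z:::::
:::Z:ZZZ:
::::ZZ<Z:
:::::ZZ::
:::::::::
[29] :::::::::
:::::::::
:::::::::
::::ZZ:::
:::Z:::::
:::Z:Z^Z:
::::ZZZZ:
:::::ZZ::
:::::::::
[30] :::::::::
:::::::::
:::::::::
::::ZZ:::
:::Z:::::
:::Z:<:Z:
::::ZZZZ:
:::::ZZ::
:::::::::
[31] :::::::::
:::::::::
:::::::::
::::ZZ:::
:::Z:::::
:::Z:::Z:
::::ZvZZ:
:::::ZZ::
:::::::::
[32] :::::::::
:::::::::
:::::::::
::::ZZ:::
:::Z:::::
:::Z:::Z:
::::Z:>Z:
:::::ZZ::
:::::::::
[33] :::::::::
:::::::::
:::::::::
::::ZZ:::
:::Z:::::
:::Z::^Z:
::::Z::Z:
:::::ZZ::
:::::::::
[34] :::::::::
:::::::::
:::::::::
::::ZZ:::
:::Z:::::
:::Z::Z>:
::::Z::Z:
:::::ZZ::
:::::::::
[35] :::::::::
:::::::::
:::::::::
::::ZZ:::
:::Z:::^:
:::Z::Z::
::::Z::Z:
:::::ZZ::
:::::::::
[36] :::::::::
:::::::::
:::::::::
::::ZZ:::
:::Z:::Z>
:::Z::Z::
::::Z::Z:
:::::ZZ::
:::::::::

4,8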